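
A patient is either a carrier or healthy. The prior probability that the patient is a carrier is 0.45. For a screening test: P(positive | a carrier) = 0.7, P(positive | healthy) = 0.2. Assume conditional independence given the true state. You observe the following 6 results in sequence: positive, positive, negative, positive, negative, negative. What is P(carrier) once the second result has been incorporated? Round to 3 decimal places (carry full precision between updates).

0.909

Apply Bayes' rule sequentially, carrying P(carrier) forward.
After 'positive': P(carrier) = 0.7·0.4500 / (0.7·0.4500 + 0.2·0.5500) ≈ 0.7412
After 'positive': P(carrier) = 0.7·0.7412 / (0.7·0.7412 + 0.2·0.2588) ≈ 0.9093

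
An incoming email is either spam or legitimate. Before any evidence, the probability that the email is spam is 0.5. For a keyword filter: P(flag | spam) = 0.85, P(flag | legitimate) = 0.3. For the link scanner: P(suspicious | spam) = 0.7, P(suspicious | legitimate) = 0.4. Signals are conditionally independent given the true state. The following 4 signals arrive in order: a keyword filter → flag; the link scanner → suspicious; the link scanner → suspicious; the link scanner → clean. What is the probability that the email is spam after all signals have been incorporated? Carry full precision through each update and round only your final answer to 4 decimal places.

0.8127

After a keyword filter='flag': P(spam) = 0.85·0.5000 / (0.85·0.5000 + 0.3·0.5000) ≈ 0.7391
After the link scanner='suspicious': P(spam) = 0.7·0.7391 / (0.7·0.7391 + 0.4·0.2609) ≈ 0.8322
After the link scanner='suspicious': P(spam) = 0.7·0.8322 / (0.7·0.8322 + 0.4·0.1678) ≈ 0.8967
After the link scanner='clean': P(spam) = 0.3·0.8967 / (0.3·0.8967 + 0.6·0.1033) ≈ 0.8127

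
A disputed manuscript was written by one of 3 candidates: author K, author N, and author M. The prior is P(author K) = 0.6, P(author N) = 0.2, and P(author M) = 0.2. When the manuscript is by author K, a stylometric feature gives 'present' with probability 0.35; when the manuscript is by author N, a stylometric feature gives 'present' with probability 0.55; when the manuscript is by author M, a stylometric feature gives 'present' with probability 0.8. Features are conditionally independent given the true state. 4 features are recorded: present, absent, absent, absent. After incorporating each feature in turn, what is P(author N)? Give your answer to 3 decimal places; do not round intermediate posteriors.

Apply Bayes' rule sequentially, carrying P(author N) forward.
After 'present': normaliser = 0.35·0.6000 + 0.55·0.2000 + 0.8·0.2000; P(author K) ≈ 0.4375, P(author N) ≈ 0.2292, P(author M) ≈ 0.3333
After 'absent': normaliser = 0.65·0.4375 + 0.45·0.2292 + 0.2·0.3333; P(author K) ≈ 0.6261, P(author N) ≈ 0.2271, P(author M) ≈ 0.1468
After 'absent': normaliser = 0.65·0.6261 + 0.45·0.2271 + 0.2·0.1468; P(author K) ≈ 0.7557, P(author N) ≈ 0.1897, P(author M) ≈ 0.0545
After 'absent': normaliser = 0.65·0.7557 + 0.45·0.1897 + 0.2·0.0545; P(author K) ≈ 0.8361, P(author N) ≈ 0.1453, P(author M) ≈ 0.0186

0.145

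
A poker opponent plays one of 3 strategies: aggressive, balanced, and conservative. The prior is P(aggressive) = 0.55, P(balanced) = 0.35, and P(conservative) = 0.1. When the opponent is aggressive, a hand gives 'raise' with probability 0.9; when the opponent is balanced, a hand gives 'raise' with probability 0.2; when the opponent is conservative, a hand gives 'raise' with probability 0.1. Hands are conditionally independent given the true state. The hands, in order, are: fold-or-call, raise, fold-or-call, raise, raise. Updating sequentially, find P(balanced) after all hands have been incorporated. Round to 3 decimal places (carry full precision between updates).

After 'fold-or-call': normaliser = 0.1·0.5500 + 0.8·0.3500 + 0.9·0.1000; P(aggressive) ≈ 0.1294, P(balanced) ≈ 0.6588, P(conservative) ≈ 0.2118
After 'raise': normaliser = 0.9·0.1294 + 0.2·0.6588 + 0.1·0.2118; P(aggressive) ≈ 0.4323, P(balanced) ≈ 0.4891, P(conservative) ≈ 0.0786
After 'fold-or-call': normaliser = 0.1·0.4323 + 0.8·0.4891 + 0.9·0.0786; P(aggressive) ≈ 0.0856, P(balanced) ≈ 0.7744, P(conservative) ≈ 0.1400
After 'raise': normaliser = 0.9·0.0856 + 0.2·0.7744 + 0.1·0.1400; P(aggressive) ≈ 0.3132, P(balanced) ≈ 0.6299, P(conservative) ≈ 0.0569
After 'raise': normaliser = 0.9·0.3132 + 0.2·0.6299 + 0.1·0.0569; P(aggressive) ≈ 0.6816, P(balanced) ≈ 0.3046, P(conservative) ≈ 0.0138

0.305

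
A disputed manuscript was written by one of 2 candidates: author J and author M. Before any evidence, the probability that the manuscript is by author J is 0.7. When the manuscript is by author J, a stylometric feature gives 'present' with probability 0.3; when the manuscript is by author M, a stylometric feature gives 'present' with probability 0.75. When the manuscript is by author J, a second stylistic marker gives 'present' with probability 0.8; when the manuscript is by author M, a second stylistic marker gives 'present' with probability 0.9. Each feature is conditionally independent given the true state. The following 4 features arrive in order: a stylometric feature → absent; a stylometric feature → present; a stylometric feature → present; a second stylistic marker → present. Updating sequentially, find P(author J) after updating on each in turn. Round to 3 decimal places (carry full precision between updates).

After a stylometric feature='absent': P(author J) = 0.7·0.7000 / (0.7·0.7000 + 0.25·0.3000) ≈ 0.8673
After a stylometric feature='present': P(author J) = 0.3·0.8673 / (0.3·0.8673 + 0.75·0.1327) ≈ 0.7232
After a stylometric feature='present': P(author J) = 0.3·0.7232 / (0.3·0.7232 + 0.75·0.2768) ≈ 0.5111
After a second stylistic marker='present': P(author J) = 0.8·0.5111 / (0.8·0.5111 + 0.9·0.4889) ≈ 0.4816

0.482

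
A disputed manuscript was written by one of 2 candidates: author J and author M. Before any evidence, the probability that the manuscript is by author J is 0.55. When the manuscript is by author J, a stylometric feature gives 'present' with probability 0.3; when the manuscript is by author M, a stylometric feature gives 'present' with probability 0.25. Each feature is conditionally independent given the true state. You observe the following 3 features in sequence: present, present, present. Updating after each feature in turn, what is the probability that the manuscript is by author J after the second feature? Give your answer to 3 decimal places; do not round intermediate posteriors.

0.638

Apply Bayes' rule sequentially, carrying P(author J) forward.
After 'present': P(author J) = 0.3·0.5500 / (0.3·0.5500 + 0.25·0.4500) ≈ 0.5946
After 'present': P(author J) = 0.3·0.5946 / (0.3·0.5946 + 0.25·0.4054) ≈ 0.6377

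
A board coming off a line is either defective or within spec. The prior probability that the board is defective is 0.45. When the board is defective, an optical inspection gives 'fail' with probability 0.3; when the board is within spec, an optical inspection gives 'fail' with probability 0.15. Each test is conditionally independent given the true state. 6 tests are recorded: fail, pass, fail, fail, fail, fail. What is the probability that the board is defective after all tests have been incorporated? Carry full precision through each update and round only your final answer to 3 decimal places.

0.956

After 'fail': P(defective) = 0.3·0.4500 / (0.3·0.4500 + 0.15·0.5500) ≈ 0.6207
After 'pass': P(defective) = 0.7·0.6207 / (0.7·0.6207 + 0.85·0.3793) ≈ 0.5740
After 'fail': P(defective) = 0.3·0.5740 / (0.3·0.5740 + 0.15·0.4260) ≈ 0.7294
After 'fail': P(defective) = 0.3·0.7294 / (0.3·0.7294 + 0.15·0.2706) ≈ 0.8435
After 'fail': P(defective) = 0.3·0.8435 / (0.3·0.8435 + 0.15·0.1565) ≈ 0.9151
After 'fail': P(defective) = 0.3·0.9151 / (0.3·0.9151 + 0.15·0.0849) ≈ 0.9557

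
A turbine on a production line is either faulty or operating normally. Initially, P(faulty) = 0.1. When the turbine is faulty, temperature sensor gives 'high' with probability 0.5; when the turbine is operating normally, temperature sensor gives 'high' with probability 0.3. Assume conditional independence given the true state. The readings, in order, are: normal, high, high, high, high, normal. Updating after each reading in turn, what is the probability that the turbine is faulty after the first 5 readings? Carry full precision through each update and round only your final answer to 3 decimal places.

0.380

After 'normal': P(faulty) = 0.5·0.1000 / (0.5·0.1000 + 0.7·0.9000) ≈ 0.0735
After 'high': P(faulty) = 0.5·0.0735 / (0.5·0.0735 + 0.3·0.9265) ≈ 0.1168
After 'high': P(faulty) = 0.5·0.1168 / (0.5·0.1168 + 0.3·0.8832) ≈ 0.1806
After 'high': P(faulty) = 0.5·0.1806 / (0.5·0.1806 + 0.3·0.8194) ≈ 0.2687
After 'high': P(faulty) = 0.5·0.2687 / (0.5·0.2687 + 0.3·0.7313) ≈ 0.3798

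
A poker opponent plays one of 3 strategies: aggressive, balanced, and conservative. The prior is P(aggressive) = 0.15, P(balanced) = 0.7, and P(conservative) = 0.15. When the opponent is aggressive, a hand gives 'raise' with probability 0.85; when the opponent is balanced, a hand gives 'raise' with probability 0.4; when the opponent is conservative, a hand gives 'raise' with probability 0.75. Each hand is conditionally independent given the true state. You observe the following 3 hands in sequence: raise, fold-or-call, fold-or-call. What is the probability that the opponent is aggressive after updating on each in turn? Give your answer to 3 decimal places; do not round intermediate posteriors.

After 'raise': normaliser = 0.85·0.1500 + 0.4·0.7000 + 0.75·0.1500; P(aggressive) ≈ 0.2452, P(balanced) ≈ 0.5385, P(conservative) ≈ 0.2163
After 'fold-or-call': normaliser = 0.15·0.2452 + 0.6·0.5385 + 0.25·0.2163; P(aggressive) ≈ 0.0889, P(balanced) ≈ 0.7805, P(conservative) ≈ 0.1307
After 'fold-or-call': normaliser = 0.15·0.0889 + 0.6·0.7805 + 0.25·0.1307; P(aggressive) ≈ 0.0259, P(balanced) ≈ 0.9106, P(conservative) ≈ 0.0635

0.026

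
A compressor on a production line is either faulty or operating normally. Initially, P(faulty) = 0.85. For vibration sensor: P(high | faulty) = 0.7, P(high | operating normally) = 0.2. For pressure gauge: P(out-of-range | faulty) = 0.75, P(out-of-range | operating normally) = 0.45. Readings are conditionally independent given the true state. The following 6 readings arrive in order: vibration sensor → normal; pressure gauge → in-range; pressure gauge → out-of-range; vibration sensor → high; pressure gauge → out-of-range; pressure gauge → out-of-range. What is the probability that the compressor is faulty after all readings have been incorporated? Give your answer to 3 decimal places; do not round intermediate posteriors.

After vibration sensor='normal': P(faulty) = 0.3·0.8500 / (0.3·0.8500 + 0.8·0.1500) ≈ 0.6800
After pressure gauge='in-range': P(faulty) = 0.25·0.6800 / (0.25·0.6800 + 0.55·0.3200) ≈ 0.4913
After pressure gauge='out-of-range': P(faulty) = 0.75·0.4913 / (0.75·0.4913 + 0.45·0.5087) ≈ 0.6168
After vibration sensor='high': P(faulty) = 0.7·0.6168 / (0.7·0.6168 + 0.2·0.3832) ≈ 0.8493
After pressure gauge='out-of-range': P(faulty) = 0.75·0.8493 / (0.75·0.8493 + 0.45·0.1507) ≈ 0.9038
After pressure gauge='out-of-range': P(faulty) = 0.75·0.9038 / (0.75·0.9038 + 0.45·0.0962) ≈ 0.9399

0.940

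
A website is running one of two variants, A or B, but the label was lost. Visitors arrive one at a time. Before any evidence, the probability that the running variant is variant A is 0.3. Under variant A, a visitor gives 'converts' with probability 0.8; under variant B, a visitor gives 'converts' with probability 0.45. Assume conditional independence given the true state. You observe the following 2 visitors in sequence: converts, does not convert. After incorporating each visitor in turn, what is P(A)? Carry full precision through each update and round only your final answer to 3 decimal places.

After 'converts': P(A) = 0.8·0.3000 / (0.8·0.3000 + 0.45·0.7000) ≈ 0.4324
After 'does not convert': P(A) = 0.2·0.4324 / (0.2·0.4324 + 0.55·0.5676) ≈ 0.2169

0.217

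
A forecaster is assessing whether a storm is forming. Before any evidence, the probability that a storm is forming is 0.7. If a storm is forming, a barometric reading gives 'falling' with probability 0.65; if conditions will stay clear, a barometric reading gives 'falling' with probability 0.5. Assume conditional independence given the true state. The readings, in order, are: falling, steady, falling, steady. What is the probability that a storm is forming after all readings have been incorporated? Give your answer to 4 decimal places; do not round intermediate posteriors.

0.6590

After 'falling': P(storm) = 0.65·0.7000 / (0.65·0.7000 + 0.5·0.3000) ≈ 0.7521
After 'steady': P(storm) = 0.35·0.7521 / (0.35·0.7521 + 0.5·0.2479) ≈ 0.6798
After 'falling': P(storm) = 0.65·0.6798 / (0.65·0.6798 + 0.5·0.3202) ≈ 0.7341
After 'steady': P(storm) = 0.35·0.7341 / (0.35·0.7341 + 0.5·0.2659) ≈ 0.6590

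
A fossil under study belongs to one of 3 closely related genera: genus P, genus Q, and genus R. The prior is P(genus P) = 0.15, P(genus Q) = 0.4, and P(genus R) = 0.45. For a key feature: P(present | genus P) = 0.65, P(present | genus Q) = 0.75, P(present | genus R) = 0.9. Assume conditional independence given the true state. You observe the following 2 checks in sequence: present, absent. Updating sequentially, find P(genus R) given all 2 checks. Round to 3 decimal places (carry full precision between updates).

Each posterior becomes the prior for the next update.
After 'present': normaliser = 0.65·0.1500 + 0.75·0.4000 + 0.9·0.4500; P(genus P) ≈ 0.1215, P(genus Q) ≈ 0.3738, P(genus R) ≈ 0.5047
After 'absent': normaliser = 0.35·0.1215 + 0.25·0.3738 + 0.1·0.5047; P(genus P) ≈ 0.2281, P(genus Q) ≈ 0.5013, P(genus R) ≈ 0.2707

0.271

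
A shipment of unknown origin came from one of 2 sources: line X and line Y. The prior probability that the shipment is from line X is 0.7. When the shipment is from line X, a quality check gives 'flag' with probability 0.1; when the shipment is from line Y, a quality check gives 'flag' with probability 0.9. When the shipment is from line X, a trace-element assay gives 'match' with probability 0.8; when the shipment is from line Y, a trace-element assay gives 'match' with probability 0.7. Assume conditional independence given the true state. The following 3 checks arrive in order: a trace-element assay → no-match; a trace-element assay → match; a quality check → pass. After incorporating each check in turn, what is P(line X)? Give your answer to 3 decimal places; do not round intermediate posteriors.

0.941

After a trace-element assay='no-match': P(line X) = 0.2·0.7000 / (0.2·0.7000 + 0.3·0.3000) ≈ 0.6087
After a trace-element assay='match': P(line X) = 0.8·0.6087 / (0.8·0.6087 + 0.7·0.3913) ≈ 0.6400
After a quality check='pass': P(line X) = 0.9·0.6400 / (0.9·0.6400 + 0.1·0.3600) ≈ 0.9412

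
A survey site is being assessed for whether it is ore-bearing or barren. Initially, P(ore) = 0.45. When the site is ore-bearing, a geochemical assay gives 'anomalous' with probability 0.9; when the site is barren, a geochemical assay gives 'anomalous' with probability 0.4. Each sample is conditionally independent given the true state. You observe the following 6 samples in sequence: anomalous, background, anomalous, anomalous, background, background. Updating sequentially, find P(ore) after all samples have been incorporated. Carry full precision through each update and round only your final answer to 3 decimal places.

0.041

After 'anomalous': P(ore) = 0.9·0.4500 / (0.9·0.4500 + 0.4·0.5500) ≈ 0.6480
After 'background': P(ore) = 0.1·0.6480 / (0.1·0.6480 + 0.6·0.3520) ≈ 0.2348
After 'anomalous': P(ore) = 0.9·0.2348 / (0.9·0.2348 + 0.4·0.7652) ≈ 0.4084
After 'anomalous': P(ore) = 0.9·0.4084 / (0.9·0.4084 + 0.4·0.5916) ≈ 0.6083
After 'background': P(ore) = 0.1·0.6083 / (0.1·0.6083 + 0.6·0.3917) ≈ 0.2056
After 'background': P(ore) = 0.1·0.2056 / (0.1·0.2056 + 0.6·0.7944) ≈ 0.0414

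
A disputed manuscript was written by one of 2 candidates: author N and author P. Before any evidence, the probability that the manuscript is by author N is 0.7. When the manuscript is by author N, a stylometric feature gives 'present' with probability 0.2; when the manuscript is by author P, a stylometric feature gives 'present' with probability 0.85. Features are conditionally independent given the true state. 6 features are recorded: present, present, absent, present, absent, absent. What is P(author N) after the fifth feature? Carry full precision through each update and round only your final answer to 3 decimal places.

After 'present': P(author N) = 0.2·0.7000 / (0.2·0.7000 + 0.85·0.3000) ≈ 0.3544
After 'present': P(author N) = 0.2·0.3544 / (0.2·0.3544 + 0.85·0.6456) ≈ 0.1144
After 'absent': P(author N) = 0.8·0.1144 / (0.8·0.1144 + 0.15·0.8856) ≈ 0.4079
After 'present': P(author N) = 0.2·0.4079 / (0.2·0.4079 + 0.85·0.5921) ≈ 0.1395
After 'absent': P(author N) = 0.8·0.1395 / (0.8·0.1395 + 0.15·0.8605) ≈ 0.4637

0.464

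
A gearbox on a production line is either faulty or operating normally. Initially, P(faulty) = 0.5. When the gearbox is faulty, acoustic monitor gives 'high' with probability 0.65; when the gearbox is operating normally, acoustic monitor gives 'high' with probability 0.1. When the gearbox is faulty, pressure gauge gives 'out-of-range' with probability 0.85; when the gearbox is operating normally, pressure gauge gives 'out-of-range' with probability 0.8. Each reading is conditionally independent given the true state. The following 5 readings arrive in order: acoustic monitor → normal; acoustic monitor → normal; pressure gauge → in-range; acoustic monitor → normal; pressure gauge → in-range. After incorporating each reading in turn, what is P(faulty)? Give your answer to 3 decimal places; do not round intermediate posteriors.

0.032

Each posterior becomes the prior for the next update.
After acoustic monitor='normal': P(faulty) = 0.35·0.5000 / (0.35·0.5000 + 0.9·0.5000) ≈ 0.2800
After acoustic monitor='normal': P(faulty) = 0.35·0.2800 / (0.35·0.2800 + 0.9·0.7200) ≈ 0.1314
After pressure gauge='in-range': P(faulty) = 0.15·0.1314 / (0.15·0.1314 + 0.2·0.8686) ≈ 0.1019
After acoustic monitor='normal': P(faulty) = 0.35·0.1019 / (0.35·0.1019 + 0.9·0.8981) ≈ 0.0422
After pressure gauge='in-range': P(faulty) = 0.15·0.0422 / (0.15·0.0422 + 0.2·0.9578) ≈ 0.0320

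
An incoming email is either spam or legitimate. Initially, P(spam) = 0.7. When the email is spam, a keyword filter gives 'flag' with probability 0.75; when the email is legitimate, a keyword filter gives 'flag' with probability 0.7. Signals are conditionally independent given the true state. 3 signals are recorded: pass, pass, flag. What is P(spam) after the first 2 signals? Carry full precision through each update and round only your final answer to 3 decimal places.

After 'pass': P(spam) = 0.25·0.7000 / (0.25·0.7000 + 0.3·0.3000) ≈ 0.6604
After 'pass': P(spam) = 0.25·0.6604 / (0.25·0.6604 + 0.3·0.3396) ≈ 0.6184

0.618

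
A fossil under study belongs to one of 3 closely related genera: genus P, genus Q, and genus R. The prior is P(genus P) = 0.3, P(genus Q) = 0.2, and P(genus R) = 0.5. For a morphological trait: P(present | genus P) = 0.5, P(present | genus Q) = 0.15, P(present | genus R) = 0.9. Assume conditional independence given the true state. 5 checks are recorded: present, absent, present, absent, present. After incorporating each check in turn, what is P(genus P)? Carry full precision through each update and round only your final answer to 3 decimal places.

0.694

After 'present': normaliser = 0.5·0.3000 + 0.15·0.2000 + 0.9·0.5000; P(genus P) ≈ 0.2381, P(genus Q) ≈ 0.0476, P(genus R) ≈ 0.7143
After 'absent': normaliser = 0.5·0.2381 + 0.85·0.0476 + 0.1·0.7143; P(genus P) ≈ 0.5155, P(genus Q) ≈ 0.1753, P(genus R) ≈ 0.3093
After 'present': normaliser = 0.5·0.5155 + 0.15·0.1753 + 0.9·0.3093; P(genus P) ≈ 0.4583, P(genus Q) ≈ 0.0467, P(genus R) ≈ 0.4950
After 'absent': normaliser = 0.5·0.4583 + 0.85·0.0467 + 0.1·0.4950; P(genus P) ≈ 0.7197, P(genus Q) ≈ 0.1248, P(genus R) ≈ 0.1555
After 'present': normaliser = 0.5·0.7197 + 0.15·0.1248 + 0.9·0.1555; P(genus P) ≈ 0.6940, P(genus Q) ≈ 0.0361, P(genus R) ≈ 0.2698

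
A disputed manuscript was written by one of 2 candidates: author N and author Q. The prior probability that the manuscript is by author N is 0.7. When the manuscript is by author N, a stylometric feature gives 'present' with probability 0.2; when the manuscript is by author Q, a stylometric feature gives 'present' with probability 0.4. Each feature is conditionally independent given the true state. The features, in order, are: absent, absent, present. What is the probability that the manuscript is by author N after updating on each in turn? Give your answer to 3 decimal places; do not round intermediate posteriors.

0.675

Each posterior becomes the prior for the next update.
After 'absent': P(author N) = 0.8·0.7000 / (0.8·0.7000 + 0.6·0.3000) ≈ 0.7568
After 'absent': P(author N) = 0.8·0.7568 / (0.8·0.7568 + 0.6·0.2432) ≈ 0.8058
After 'present': P(author N) = 0.2·0.8058 / (0.2·0.8058 + 0.4·0.1942) ≈ 0.6747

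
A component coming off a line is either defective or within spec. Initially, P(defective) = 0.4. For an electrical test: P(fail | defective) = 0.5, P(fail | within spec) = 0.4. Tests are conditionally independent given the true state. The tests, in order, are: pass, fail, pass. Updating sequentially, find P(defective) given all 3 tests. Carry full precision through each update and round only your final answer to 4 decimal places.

0.3666

After 'pass': P(defective) = 0.5·0.4000 / (0.5·0.4000 + 0.6·0.6000) ≈ 0.3571
After 'fail': P(defective) = 0.5·0.3571 / (0.5·0.3571 + 0.4·0.6429) ≈ 0.4098
After 'pass': P(defective) = 0.5·0.4098 / (0.5·0.4098 + 0.6·0.5902) ≈ 0.3666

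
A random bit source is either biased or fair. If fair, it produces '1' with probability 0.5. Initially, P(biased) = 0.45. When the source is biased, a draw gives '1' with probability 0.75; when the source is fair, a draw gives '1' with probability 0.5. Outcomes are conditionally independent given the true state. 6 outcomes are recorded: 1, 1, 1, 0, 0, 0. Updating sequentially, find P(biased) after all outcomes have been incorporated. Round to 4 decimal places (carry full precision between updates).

Apply Bayes' rule sequentially, carrying P(biased) forward.
After '1': P(biased) = 0.75·0.4500 / (0.75·0.4500 + 0.5·0.5500) ≈ 0.5510
After '1': P(biased) = 0.75·0.5510 / (0.75·0.5510 + 0.5·0.4490) ≈ 0.6480
After '1': P(biased) = 0.75·0.6480 / (0.75·0.6480 + 0.5·0.3520) ≈ 0.7341
After '0': P(biased) = 0.25·0.7341 / (0.25·0.7341 + 0.5·0.2659) ≈ 0.5800
After '0': P(biased) = 0.25·0.5800 / (0.25·0.5800 + 0.5·0.4200) ≈ 0.4084
After '0': P(biased) = 0.25·0.4084 / (0.25·0.4084 + 0.5·0.5916) ≈ 0.2566

0.2566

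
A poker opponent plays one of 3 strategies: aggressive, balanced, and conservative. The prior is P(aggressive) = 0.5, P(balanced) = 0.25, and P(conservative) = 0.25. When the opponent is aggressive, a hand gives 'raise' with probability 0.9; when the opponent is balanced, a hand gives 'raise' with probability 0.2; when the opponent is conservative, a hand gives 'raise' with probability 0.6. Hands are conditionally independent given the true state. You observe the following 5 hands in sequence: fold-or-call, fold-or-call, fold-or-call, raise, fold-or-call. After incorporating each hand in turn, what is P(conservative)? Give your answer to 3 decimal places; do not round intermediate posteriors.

0.158

After 'fold-or-call': normaliser = 0.1·0.5000 + 0.8·0.2500 + 0.4·0.2500; P(aggressive) ≈ 0.1429, P(balanced) ≈ 0.5714, P(conservative) ≈ 0.2857
After 'fold-or-call': normaliser = 0.1·0.1429 + 0.8·0.5714 + 0.4·0.2857; P(aggressive) ≈ 0.0244, P(balanced) ≈ 0.7805, P(conservative) ≈ 0.1951
After 'fold-or-call': normaliser = 0.1·0.0244 + 0.8·0.7805 + 0.4·0.1951; P(aggressive) ≈ 0.0035, P(balanced) ≈ 0.8858, P(conservative) ≈ 0.1107
After 'raise': normaliser = 0.9·0.0035 + 0.2·0.8858 + 0.6·0.1107; P(aggressive) ≈ 0.0126, P(balanced) ≈ 0.7181, P(conservative) ≈ 0.2693
After 'fold-or-call': normaliser = 0.1·0.0126 + 0.8·0.7181 + 0.4·0.2693; P(aggressive) ≈ 0.0018, P(balanced) ≈ 0.8405, P(conservative) ≈ 0.1576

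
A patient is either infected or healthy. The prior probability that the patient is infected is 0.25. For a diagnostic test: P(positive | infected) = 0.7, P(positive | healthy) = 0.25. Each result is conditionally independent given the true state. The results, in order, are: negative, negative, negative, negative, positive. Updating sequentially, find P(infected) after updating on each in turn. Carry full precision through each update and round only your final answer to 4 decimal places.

After 'negative': P(infected) = 0.3·0.2500 / (0.3·0.2500 + 0.75·0.7500) ≈ 0.1176
After 'negative': P(infected) = 0.3·0.1176 / (0.3·0.1176 + 0.75·0.8824) ≈ 0.0506
After 'negative': P(infected) = 0.3·0.0506 / (0.3·0.0506 + 0.75·0.9494) ≈ 0.0209
After 'negative': P(infected) = 0.3·0.0209 / (0.3·0.0209 + 0.75·0.9791) ≈ 0.0085
After 'positive': P(infected) = 0.7·0.0085 / (0.7·0.0085 + 0.25·0.9915) ≈ 0.0233

0.0233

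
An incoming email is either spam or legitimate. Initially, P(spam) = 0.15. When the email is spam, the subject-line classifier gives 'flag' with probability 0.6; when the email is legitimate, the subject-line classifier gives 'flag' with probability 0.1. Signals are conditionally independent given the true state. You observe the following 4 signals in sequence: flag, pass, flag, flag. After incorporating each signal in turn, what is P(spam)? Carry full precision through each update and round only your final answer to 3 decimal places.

0.944

Each posterior becomes the prior for the next update.
After 'flag': P(spam) = 0.6·0.1500 / (0.6·0.1500 + 0.1·0.8500) ≈ 0.5143
After 'pass': P(spam) = 0.4·0.5143 / (0.4·0.5143 + 0.9·0.4857) ≈ 0.3200
After 'flag': P(spam) = 0.6·0.3200 / (0.6·0.3200 + 0.1·0.6800) ≈ 0.7385
After 'flag': P(spam) = 0.6·0.7385 / (0.6·0.7385 + 0.1·0.2615) ≈ 0.9443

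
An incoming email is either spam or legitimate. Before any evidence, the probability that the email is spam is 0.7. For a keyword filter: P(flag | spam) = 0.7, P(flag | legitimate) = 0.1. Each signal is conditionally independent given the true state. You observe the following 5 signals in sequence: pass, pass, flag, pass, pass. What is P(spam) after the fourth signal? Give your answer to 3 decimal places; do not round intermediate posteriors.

0.377

After 'pass': P(spam) = 0.3·0.7000 / (0.3·0.7000 + 0.9·0.3000) ≈ 0.4375
After 'pass': P(spam) = 0.3·0.4375 / (0.3·0.4375 + 0.9·0.5625) ≈ 0.2059
After 'flag': P(spam) = 0.7·0.2059 / (0.7·0.2059 + 0.1·0.7941) ≈ 0.6447
After 'pass': P(spam) = 0.3·0.6447 / (0.3·0.6447 + 0.9·0.3553) ≈ 0.3769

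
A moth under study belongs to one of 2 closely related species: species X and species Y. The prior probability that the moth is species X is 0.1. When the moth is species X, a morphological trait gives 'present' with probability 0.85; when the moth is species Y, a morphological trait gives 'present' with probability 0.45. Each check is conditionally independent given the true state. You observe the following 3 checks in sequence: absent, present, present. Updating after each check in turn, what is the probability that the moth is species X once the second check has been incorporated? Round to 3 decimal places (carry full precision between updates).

After 'absent': P(species X) = 0.15·0.1000 / (0.15·0.1000 + 0.55·0.9000) ≈ 0.0294
After 'present': P(species X) = 0.85·0.0294 / (0.85·0.0294 + 0.45·0.9706) ≈ 0.0541

0.054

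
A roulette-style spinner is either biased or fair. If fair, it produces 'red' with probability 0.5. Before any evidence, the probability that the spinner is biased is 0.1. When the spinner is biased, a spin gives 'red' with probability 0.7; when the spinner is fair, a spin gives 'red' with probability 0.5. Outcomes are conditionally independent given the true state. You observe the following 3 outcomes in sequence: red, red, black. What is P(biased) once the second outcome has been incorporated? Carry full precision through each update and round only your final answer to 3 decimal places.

0.179

After 'red': P(biased) = 0.7·0.1000 / (0.7·0.1000 + 0.5·0.9000) ≈ 0.1346
After 'red': P(biased) = 0.7·0.1346 / (0.7·0.1346 + 0.5·0.8654) ≈ 0.1788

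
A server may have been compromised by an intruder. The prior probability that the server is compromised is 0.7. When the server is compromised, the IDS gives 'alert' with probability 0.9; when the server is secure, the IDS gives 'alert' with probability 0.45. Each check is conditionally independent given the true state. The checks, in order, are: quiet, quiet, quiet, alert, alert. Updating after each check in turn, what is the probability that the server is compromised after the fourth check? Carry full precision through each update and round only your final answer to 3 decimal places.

0.027

Each posterior becomes the prior for the next update.
After 'quiet': P(compromised) = 0.1·0.7000 / (0.1·0.7000 + 0.55·0.3000) ≈ 0.2979
After 'quiet': P(compromised) = 0.1·0.2979 / (0.1·0.2979 + 0.55·0.7021) ≈ 0.0716
After 'quiet': P(compromised) = 0.1·0.0716 / (0.1·0.0716 + 0.55·0.9284) ≈ 0.0138
After 'alert': P(compromised) = 0.9·0.0138 / (0.9·0.0138 + 0.45·0.9862) ≈ 0.0273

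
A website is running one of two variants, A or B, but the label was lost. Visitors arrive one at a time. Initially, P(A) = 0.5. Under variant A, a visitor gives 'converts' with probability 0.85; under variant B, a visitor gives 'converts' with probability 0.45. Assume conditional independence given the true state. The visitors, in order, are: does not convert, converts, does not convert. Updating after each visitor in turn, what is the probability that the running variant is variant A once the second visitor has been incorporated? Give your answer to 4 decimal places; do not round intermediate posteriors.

0.3400

Apply Bayes' rule sequentially, carrying P(A) forward.
After 'does not convert': P(A) = 0.15·0.5000 / (0.15·0.5000 + 0.55·0.5000) ≈ 0.2143
After 'converts': P(A) = 0.85·0.2143 / (0.85·0.2143 + 0.45·0.7857) ≈ 0.3400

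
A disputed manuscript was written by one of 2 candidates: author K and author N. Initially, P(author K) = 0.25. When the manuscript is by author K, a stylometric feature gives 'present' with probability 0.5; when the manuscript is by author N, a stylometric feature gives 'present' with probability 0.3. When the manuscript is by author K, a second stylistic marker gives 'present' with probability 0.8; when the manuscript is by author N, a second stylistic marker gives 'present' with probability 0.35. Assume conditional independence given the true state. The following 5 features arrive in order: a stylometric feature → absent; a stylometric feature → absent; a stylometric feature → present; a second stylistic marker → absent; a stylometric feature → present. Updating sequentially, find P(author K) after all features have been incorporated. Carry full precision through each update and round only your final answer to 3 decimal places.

0.127

After a stylometric feature='absent': P(author K) = 0.5·0.2500 / (0.5·0.2500 + 0.7·0.7500) ≈ 0.1923
After a stylometric feature='absent': P(author K) = 0.5·0.1923 / (0.5·0.1923 + 0.7·0.8077) ≈ 0.1453
After a stylometric feature='present': P(author K) = 0.5·0.1453 / (0.5·0.1453 + 0.3·0.8547) ≈ 0.2208
After a second stylistic marker='absent': P(author K) = 0.2·0.2208 / (0.2·0.2208 + 0.65·0.7792) ≈ 0.0802
After a stylometric feature='present': P(author K) = 0.5·0.0802 / (0.5·0.0802 + 0.3·0.9198) ≈ 0.1269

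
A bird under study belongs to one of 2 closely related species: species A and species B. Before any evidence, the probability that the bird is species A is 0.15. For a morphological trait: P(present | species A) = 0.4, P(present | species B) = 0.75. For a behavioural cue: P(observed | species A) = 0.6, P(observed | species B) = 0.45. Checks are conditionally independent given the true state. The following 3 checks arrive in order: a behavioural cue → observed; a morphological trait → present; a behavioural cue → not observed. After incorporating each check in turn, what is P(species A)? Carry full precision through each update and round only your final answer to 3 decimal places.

0.084

After a behavioural cue='observed': P(species A) = 0.6·0.1500 / (0.6·0.1500 + 0.45·0.8500) ≈ 0.1905
After a morphological trait='present': P(species A) = 0.4·0.1905 / (0.4·0.1905 + 0.75·0.8095) ≈ 0.1115
After a behavioural cue='not observed': P(species A) = 0.4·0.1115 / (0.4·0.1115 + 0.55·0.8885) ≈ 0.0836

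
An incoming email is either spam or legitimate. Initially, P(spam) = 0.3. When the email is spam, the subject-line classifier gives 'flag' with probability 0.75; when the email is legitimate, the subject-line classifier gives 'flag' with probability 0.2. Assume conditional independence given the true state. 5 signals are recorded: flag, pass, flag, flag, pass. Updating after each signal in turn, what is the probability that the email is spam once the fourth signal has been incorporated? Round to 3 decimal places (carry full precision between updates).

After 'flag': P(spam) = 0.75·0.3000 / (0.75·0.3000 + 0.2·0.7000) ≈ 0.6164
After 'pass': P(spam) = 0.25·0.6164 / (0.25·0.6164 + 0.8·0.3836) ≈ 0.3343
After 'flag': P(spam) = 0.75·0.3343 / (0.75·0.3343 + 0.2·0.6657) ≈ 0.6532
After 'flag': P(spam) = 0.75·0.6532 / (0.75·0.6532 + 0.2·0.3468) ≈ 0.8760

0.876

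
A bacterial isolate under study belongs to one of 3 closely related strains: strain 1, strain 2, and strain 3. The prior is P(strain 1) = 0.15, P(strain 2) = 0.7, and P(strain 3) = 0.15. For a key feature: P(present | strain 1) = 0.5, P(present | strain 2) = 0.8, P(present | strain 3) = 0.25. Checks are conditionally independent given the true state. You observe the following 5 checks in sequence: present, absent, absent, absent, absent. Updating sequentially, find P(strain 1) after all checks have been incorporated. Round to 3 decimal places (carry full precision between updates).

After 'present': normaliser = 0.5·0.1500 + 0.8·0.7000 + 0.25·0.1500; P(strain 1) ≈ 0.1115, P(strain 2) ≈ 0.8327, P(strain 3) ≈ 0.0558
After 'absent': normaliser = 0.5·0.1115 + 0.2·0.8327 + 0.75·0.0558; P(strain 1) ≈ 0.2111, P(strain 2) ≈ 0.6305, P(strain 3) ≈ 0.1583
After 'absent': normaliser = 0.5·0.2111 + 0.2·0.6305 + 0.75·0.1583; P(strain 1) ≈ 0.3012, P(strain 2) ≈ 0.3599, P(strain 3) ≈ 0.3389
After 'absent': normaliser = 0.5·0.3012 + 0.2·0.3599 + 0.75·0.3389; P(strain 1) ≈ 0.3159, P(strain 2) ≈ 0.1510, P(strain 3) ≈ 0.5331
After 'absent': normaliser = 0.5·0.3159 + 0.2·0.1510 + 0.75·0.5331; P(strain 1) ≈ 0.2686, P(strain 2) ≈ 0.0514, P(strain 3) ≈ 0.6800

0.269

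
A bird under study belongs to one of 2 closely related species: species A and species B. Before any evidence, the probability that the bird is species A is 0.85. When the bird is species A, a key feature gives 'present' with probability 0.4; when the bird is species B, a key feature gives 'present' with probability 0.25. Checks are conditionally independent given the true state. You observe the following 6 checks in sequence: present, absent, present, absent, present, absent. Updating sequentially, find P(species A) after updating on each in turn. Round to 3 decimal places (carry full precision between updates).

After 'present': P(species A) = 0.4·0.8500 / (0.4·0.8500 + 0.25·0.1500) ≈ 0.9007
After 'absent': P(species A) = 0.6·0.9007 / (0.6·0.9007 + 0.75·0.0993) ≈ 0.8788
After 'present': P(species A) = 0.4·0.8788 / (0.4·0.8788 + 0.25·0.1212) ≈ 0.9207
After 'absent': P(species A) = 0.6·0.9207 / (0.6·0.9207 + 0.75·0.0793) ≈ 0.9028
After 'present': P(species A) = 0.4·0.9028 / (0.4·0.9028 + 0.25·0.0972) ≈ 0.9369
After 'absent': P(species A) = 0.6·0.9369 / (0.6·0.9369 + 0.75·0.0631) ≈ 0.9224

0.922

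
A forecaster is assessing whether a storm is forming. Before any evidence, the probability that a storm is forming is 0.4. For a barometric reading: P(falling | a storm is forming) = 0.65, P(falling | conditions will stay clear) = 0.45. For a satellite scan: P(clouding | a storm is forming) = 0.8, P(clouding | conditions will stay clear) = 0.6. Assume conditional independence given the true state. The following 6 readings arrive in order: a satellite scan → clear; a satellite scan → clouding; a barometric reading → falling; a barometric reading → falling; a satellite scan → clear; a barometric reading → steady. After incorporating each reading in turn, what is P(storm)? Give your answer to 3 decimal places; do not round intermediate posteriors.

0.228

After a satellite scan='clear': P(storm) = 0.2·0.4000 / (0.2·0.4000 + 0.4·0.6000) ≈ 0.2500
After a satellite scan='clouding': P(storm) = 0.8·0.2500 / (0.8·0.2500 + 0.6·0.7500) ≈ 0.3077
After a barometric reading='falling': P(storm) = 0.65·0.3077 / (0.65·0.3077 + 0.45·0.6923) ≈ 0.3910
After a barometric reading='falling': P(storm) = 0.65·0.3910 / (0.65·0.3910 + 0.45·0.6090) ≈ 0.4811
After a satellite scan='clear': P(storm) = 0.2·0.4811 / (0.2·0.4811 + 0.4·0.5189) ≈ 0.3168
After a barometric reading='steady': P(storm) = 0.35·0.3168 / (0.35·0.3168 + 0.55·0.6832) ≈ 0.2278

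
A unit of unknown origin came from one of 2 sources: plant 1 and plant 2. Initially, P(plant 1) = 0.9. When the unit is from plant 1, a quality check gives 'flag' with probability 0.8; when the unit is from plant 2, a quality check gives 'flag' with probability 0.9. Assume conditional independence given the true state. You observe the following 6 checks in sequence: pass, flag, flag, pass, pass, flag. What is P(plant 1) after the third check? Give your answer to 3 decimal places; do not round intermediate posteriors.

0.934

Apply Bayes' rule sequentially, carrying P(plant 1) forward.
After 'pass': P(plant 1) = 0.2·0.9000 / (0.2·0.9000 + 0.1·0.1000) ≈ 0.9474
After 'flag': P(plant 1) = 0.8·0.9474 / (0.8·0.9474 + 0.9·0.0526) ≈ 0.9412
After 'flag': P(plant 1) = 0.8·0.9412 / (0.8·0.9412 + 0.9·0.0588) ≈ 0.9343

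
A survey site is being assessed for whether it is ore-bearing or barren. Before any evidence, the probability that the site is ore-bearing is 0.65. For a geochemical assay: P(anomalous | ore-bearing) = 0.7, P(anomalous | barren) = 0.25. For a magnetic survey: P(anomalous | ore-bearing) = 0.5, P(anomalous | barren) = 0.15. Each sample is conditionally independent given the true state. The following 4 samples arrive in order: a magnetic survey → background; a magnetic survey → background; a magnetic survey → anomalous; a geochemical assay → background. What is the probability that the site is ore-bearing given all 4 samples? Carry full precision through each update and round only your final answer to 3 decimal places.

0.461

Each posterior becomes the prior for the next update.
After a magnetic survey='background': P(ore) = 0.5·0.6500 / (0.5·0.6500 + 0.85·0.3500) ≈ 0.5221
After a magnetic survey='background': P(ore) = 0.5·0.5221 / (0.5·0.5221 + 0.85·0.4779) ≈ 0.3912
After a magnetic survey='anomalous': P(ore) = 0.5·0.3912 / (0.5·0.3912 + 0.15·0.6088) ≈ 0.6817
After a geochemical assay='background': P(ore) = 0.3·0.6817 / (0.3·0.6817 + 0.75·0.3183) ≈ 0.4614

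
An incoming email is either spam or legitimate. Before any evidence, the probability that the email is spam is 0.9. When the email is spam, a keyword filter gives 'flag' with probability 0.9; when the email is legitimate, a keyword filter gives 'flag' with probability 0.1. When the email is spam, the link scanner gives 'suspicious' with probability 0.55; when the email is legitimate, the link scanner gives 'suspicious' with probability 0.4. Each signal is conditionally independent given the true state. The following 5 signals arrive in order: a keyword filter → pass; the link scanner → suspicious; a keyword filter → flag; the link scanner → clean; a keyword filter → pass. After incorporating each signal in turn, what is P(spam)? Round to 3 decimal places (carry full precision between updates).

After a keyword filter='pass': P(spam) = 0.1·0.9000 / (0.1·0.9000 + 0.9·0.1000) ≈ 0.5000
After the link scanner='suspicious': P(spam) = 0.55·0.5000 / (0.55·0.5000 + 0.4·0.5000) ≈ 0.5789
After a keyword filter='flag': P(spam) = 0.9·0.5789 / (0.9·0.5789 + 0.1·0.4211) ≈ 0.9252
After the link scanner='clean': P(spam) = 0.45·0.9252 / (0.45·0.9252 + 0.6·0.0748) ≈ 0.9027
After a keyword filter='pass': P(spam) = 0.1·0.9027 / (0.1·0.9027 + 0.9·0.0973) ≈ 0.5077

0.508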